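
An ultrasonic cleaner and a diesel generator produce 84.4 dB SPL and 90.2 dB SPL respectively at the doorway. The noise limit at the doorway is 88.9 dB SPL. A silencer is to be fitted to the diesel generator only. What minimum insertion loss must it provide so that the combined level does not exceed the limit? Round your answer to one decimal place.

Fixed contribution from the other source: Σ 10^(L/10) = 10^(84.4/10) = 2.754e+08 (84.40 dB SPL).
The limit corresponds to 10^(88.9/10) = 7.762e+08; subtracting the fixed part leaves 5.008e+08 for the diesel generator, i.e. 87.00 dB SPL.
Required insertion loss = 90.2 − 87.00 = 3.20 dB.

3.2 dB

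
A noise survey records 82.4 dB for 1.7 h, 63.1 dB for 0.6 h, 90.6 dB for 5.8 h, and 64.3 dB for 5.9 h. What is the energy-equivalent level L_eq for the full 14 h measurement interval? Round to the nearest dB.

87 dB

Weight each interval's intensity by its duration and average over T = 14 h:
Σ tᵢ·10^(Lᵢ/10) = 1.7·10^(82.4/10) + 0.6·10^(63.1/10) + 5.8·10^(90.6/10) + 5.9·10^(64.3/10) = 6.972e+09.
L_eq = 10·log₁₀(6.972e+09/14) = 86.97 dB.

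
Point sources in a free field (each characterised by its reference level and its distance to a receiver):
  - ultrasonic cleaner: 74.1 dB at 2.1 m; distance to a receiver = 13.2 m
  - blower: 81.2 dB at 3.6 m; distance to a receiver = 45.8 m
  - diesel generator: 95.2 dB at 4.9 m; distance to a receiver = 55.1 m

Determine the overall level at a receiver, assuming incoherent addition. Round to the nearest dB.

74 dB

Apply inverse-square spreading to bring every level to the receiver, then sum 10^(L/10).
ultrasonic cleaner: 74.1 − 20·log₁₀(13.2/2.1) = 74.1 − 15.97 = 58.13 dB.
blower: 81.2 − 20·log₁₀(45.8/3.6) = 81.2 − 22.09 = 59.11 dB.
diesel generator: 95.2 − 20·log₁₀(55.1/4.9) = 95.2 − 21.02 = 74.18 dB.
Σ 10^(L/10) = 2.765e+07 → L_total = 10·log₁₀(2.765e+07) = 74.42 dB.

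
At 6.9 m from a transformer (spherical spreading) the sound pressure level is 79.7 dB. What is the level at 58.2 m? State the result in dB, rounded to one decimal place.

Spherical spreading from a point source gives a 20·log₁₀(r₂/r₁) drop.
L₂ = 79.7 − 20·log₁₀(58.2/6.9) = 79.7 − 18.521 = 61.18 dB.

61.2 dB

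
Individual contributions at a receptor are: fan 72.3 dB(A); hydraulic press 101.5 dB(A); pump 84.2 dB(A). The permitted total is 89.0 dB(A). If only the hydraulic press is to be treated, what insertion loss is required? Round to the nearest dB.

14 dB

Everything except the hydraulic press sums to 10^(72.3/10) + 10^(84.2/10) = 2.800e+08 in linear terms, 84.47 dB(A).
The limit corresponds to 10^(89.0/10) = 7.943e+08; subtracting the fixed part leaves 5.143e+08 for the hydraulic press, i.e. 87.11 dB(A).
Required insertion loss = 101.5 − 87.11 = 14.39 dB.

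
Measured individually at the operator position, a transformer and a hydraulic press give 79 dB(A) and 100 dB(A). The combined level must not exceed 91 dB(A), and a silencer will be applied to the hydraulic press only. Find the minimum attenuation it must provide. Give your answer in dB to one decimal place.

The untreated sources together contribute 10^(79/10) = 7.943e+07, i.e. 79.00 dB(A).
To meet 91 dB(A) overall, the treated hydraulic press may contribute at most 10^(91/10) − 7.943e+07 = 1.179e+09, i.e. 90.72 dB(A).
So the hydraulic press must be reduced from 100 to 90.72 dB(A): IL = 9.28 dB.

9.3 dB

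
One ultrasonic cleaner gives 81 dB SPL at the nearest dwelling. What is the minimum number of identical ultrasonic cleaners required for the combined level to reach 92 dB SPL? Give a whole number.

13

The shortfall is 92 − 81 = 11.0 dB, and N units add 10·log₁₀ N, so need 10·log₁₀ N ≥ 11.0.
N ≥ 10^(11.0/10) = 12.589, so N = 13.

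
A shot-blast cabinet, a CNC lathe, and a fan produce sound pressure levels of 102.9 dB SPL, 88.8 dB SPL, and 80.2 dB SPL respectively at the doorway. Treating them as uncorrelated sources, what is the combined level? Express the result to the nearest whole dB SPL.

103 dB SPL

For uncorrelated sources the intensities add, so convert each level to linear form, sum, and take 10·log₁₀ of the total.
Σ 10^(L/10) = 10^(102.9/10) + 10^(88.8/10) + 10^(80.2/10) = 2.036e+10.
L_total = 10·log₁₀(2.036e+10) = 103.09 dB SPL.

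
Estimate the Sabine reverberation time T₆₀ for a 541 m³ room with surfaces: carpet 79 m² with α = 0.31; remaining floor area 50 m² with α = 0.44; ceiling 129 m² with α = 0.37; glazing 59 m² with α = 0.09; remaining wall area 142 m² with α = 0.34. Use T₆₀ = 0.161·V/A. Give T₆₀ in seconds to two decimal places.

A = Σ Sᵢαᵢ = 79·0.31 + 50·0.44 + 129·0.37 + 59·0.09 + 142·0.34 = 147.81 m².
T₆₀ = 0.161 × 541 / 147.81 = 0.589 s.

0.59 s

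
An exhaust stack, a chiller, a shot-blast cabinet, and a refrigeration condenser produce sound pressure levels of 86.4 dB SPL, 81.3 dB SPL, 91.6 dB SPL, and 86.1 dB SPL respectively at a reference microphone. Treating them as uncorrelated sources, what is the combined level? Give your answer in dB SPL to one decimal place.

For uncorrelated sources the intensities add, so convert each level to linear form, sum, and take 10·log₁₀ of the total.
Σ 10^(L/10) = 10^(86.4/10) + 10^(81.3/10) + 10^(91.6/10) + 10^(86.1/10) = 2.424e+09.
L_total = 10·log₁₀(2.424e+09) = 93.85 dB SPL.

93.8 dB SPL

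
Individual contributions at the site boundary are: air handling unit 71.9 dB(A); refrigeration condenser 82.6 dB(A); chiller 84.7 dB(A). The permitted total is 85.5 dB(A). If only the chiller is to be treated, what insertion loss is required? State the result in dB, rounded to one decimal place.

2.7 dB

The untreated sources together contribute 10^(71.9/10) + 10^(82.6/10) = 1.975e+08, i.e. 82.95 dB(A).
The limit corresponds to 10^(85.5/10) = 3.548e+08; subtracting the fixed part leaves 1.574e+08 for the chiller, i.e. 81.97 dB(A).
Required insertion loss = 84.7 − 81.97 = 2.73 dB.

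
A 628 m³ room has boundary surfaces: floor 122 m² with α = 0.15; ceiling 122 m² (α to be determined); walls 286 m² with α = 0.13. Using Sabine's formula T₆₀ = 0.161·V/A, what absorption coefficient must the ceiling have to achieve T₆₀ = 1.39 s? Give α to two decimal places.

From T₆₀ = 0.161·V/A, the target T₆₀ = 1.39 s needs A = 0.161·628/1.39 = 72.74 m².
Absorption from the other surfaces = 122·0.15 + 286·0.13 = 55.48 m², so the ceiling must supply 17.26 m² over 122 m².
α = 17.26/122 = 0.141.

0.14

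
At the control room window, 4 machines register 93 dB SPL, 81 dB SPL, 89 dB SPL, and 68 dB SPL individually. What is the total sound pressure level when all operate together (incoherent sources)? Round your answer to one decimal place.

94.7 dB SPL

For uncorrelated sources the intensities add, so convert each level to linear form, sum, and take 10·log₁₀ of the total.
Σ 10^(L/10) = 10^(93/10) + 10^(81/10) + 10^(89/10) + 10^(68/10) = 2.922e+09.
L_total = 10·log₁₀(2.922e+09) = 94.66 dB SPL.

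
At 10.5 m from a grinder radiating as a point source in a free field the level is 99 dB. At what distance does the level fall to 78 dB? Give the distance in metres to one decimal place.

117.8 m

Point-source spreading drops the level by 20·log₁₀(r₂/r₁); inverting, r₂/r₁ = 10^(ΔL/20).
r₂ = 10.5·10^((99−78)/20) = 10.5·10^(21.0/20) = 117.81 m.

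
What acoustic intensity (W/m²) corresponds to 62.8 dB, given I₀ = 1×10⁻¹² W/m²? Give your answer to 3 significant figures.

L = 10·log₁₀(I/I₀) ⇒ I = I₀·10^(L/10) = 10⁻¹² × 10^6.28.

1.91e-06 W/m²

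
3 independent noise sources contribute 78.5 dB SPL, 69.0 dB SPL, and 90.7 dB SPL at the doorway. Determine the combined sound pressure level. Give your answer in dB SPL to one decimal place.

Incoherent sources combine by intensity addition: L_total = 10·log₁₀(Σ 10^(L_i/10)).
Σ 10^(L/10) = 10^(78.5/10) + 10^(69.0/10) + 10^(90.7/10) = 1.254e+09.
L_total = 10·log₁₀(1.254e+09) = 90.98 dB SPL.

91.0 dB SPL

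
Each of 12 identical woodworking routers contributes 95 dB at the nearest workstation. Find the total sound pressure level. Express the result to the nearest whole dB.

106 dB

With 12 equal, uncorrelated contributions the intensity is 12× that of one unit, giving a rise of 10·log₁₀ 12.
L_total = 95 + 10·log₁₀(12) = 95 + 10.792 = 105.79 dB.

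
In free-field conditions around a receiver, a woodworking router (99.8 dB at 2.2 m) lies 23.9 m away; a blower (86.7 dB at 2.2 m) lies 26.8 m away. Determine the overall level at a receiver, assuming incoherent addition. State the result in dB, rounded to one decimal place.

Propagate each source to the receiver with L = L_ref − 20·log₁₀(r/r_ref), then add intensities.
woodworking router: 99.8 − 20·log₁₀(23.9/2.2) = 99.8 − 20.72 = 79.08 dB.
blower: 86.7 − 20·log₁₀(26.8/2.2) = 86.7 − 21.71 = 64.99 dB.
Σ 10^(L/10) = 8.407e+07 → L_total = 10·log₁₀(8.407e+07) = 79.25 dB.

79.2 dB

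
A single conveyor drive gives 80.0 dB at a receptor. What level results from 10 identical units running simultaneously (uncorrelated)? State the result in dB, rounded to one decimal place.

With 10 equal, uncorrelated contributions the intensity is 10× that of one unit, giving a rise of 10·log₁₀ 10.
L_total = 80.0 + 10·log₁₀(10) = 80.0 + 10.000 = 90.00 dB.

90.0 dB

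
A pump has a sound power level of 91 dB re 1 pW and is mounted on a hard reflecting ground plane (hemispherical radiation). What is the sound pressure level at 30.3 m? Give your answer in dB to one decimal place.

L_p = L_w − 10·log₁₀(2π·r²) with r = 30.3 m.
2π·r² = 5769 m², 10·log₁₀ of that is 37.611 dB.
L_p = 91 − 37.611 = 53.39 dB.

53.4 dB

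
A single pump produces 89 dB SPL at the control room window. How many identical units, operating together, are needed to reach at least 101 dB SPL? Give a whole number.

16

Need L₁ + 10·log₁₀ N ≥ 101, i.e. log₁₀ N ≥ 1.20.
N ≥ 10^(12.0/10) = 15.849, so N = 16.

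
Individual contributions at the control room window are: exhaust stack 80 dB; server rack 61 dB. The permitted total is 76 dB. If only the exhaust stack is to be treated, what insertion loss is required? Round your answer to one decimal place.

4.1 dB

Fixed contribution from the other source: Σ 10^(L/10) = 10^(61/10) = 1.259e+06 (61.00 dB).
The limit corresponds to 10^(76/10) = 3.981e+07; subtracting the fixed part leaves 3.855e+07 for the exhaust stack, i.e. 75.86 dB.
So the exhaust stack must be reduced from 80 to 75.86 dB: IL = 4.14 dB.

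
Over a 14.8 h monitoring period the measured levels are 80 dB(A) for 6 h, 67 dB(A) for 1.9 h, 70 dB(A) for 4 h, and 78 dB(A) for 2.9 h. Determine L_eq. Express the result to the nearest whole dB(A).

78 dB(A)

The energy average is taken in the linear domain: L_eq = 10·log₁₀[(Σ tᵢ·10^(Lᵢ/10))/T], T = 14.8 h.
Σ tᵢ·10^(Lᵢ/10) = 6·10^(80/10) + 1.9·10^(67/10) + 4·10^(70/10) + 2.9·10^(78/10) = 8.325e+08.
L_eq = 10·log₁₀(8.325e+08/14.8) = 77.50 dB(A).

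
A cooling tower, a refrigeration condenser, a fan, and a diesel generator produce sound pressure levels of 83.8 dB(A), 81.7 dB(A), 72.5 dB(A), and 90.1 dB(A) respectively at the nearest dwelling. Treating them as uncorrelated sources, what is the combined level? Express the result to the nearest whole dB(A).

92 dB(A)

For uncorrelated sources the intensities add, so convert each level to linear form, sum, and take 10·log₁₀ of the total.
Σ 10^(L/10) = 10^(83.8/10) + 10^(81.7/10) + 10^(72.5/10) + 10^(90.1/10) = 1.429e+09.
L_total = 10·log₁₀(1.429e+09) = 91.55 dB(A).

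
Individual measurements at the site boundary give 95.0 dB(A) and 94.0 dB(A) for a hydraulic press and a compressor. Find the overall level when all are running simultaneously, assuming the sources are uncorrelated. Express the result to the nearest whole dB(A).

98 dB(A)

Incoherent sources combine by intensity addition: L_total = 10·log₁₀(Σ 10^(L_i/10)).
Σ 10^(L/10) = 10^(95.0/10) + 10^(94.0/10) = 5.674e+09.
L_total = 10·log₁₀(5.674e+09) = 97.54 dB(A).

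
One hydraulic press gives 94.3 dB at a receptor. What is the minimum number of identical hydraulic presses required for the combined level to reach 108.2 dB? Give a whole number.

N identical sources give L₁ + 10·log₁₀ N, so require 10·log₁₀ N ≥ 108.2 − 94.3 = 13.9 dB.
N ≥ 10^(13.9/10) = 24.547, so N = 25.

25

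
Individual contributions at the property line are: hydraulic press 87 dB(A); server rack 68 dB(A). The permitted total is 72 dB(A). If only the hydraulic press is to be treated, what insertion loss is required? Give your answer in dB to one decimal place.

17.2 dB

Fixed contribution from the other source: Σ 10^(L/10) = 10^(68/10) = 6.310e+06 (68.00 dB(A)).
To meet 72 dB(A) overall, the treated hydraulic press may contribute at most 10^(72/10) − 6.310e+06 = 9.539e+06, i.e. 69.80 dB(A).
Required insertion loss = 87 − 69.80 = 17.20 dB.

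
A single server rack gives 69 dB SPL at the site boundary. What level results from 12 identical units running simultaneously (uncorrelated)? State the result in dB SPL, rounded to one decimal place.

N identical incoherent sources raise the level by 10·log₁₀ N.
L_total = 69 + 10·log₁₀(12) = 69 + 10.792 = 79.79 dB SPL.

79.8 dB SPL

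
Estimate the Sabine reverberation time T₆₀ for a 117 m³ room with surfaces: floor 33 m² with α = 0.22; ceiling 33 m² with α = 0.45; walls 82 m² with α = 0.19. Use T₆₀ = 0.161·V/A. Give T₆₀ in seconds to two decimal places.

Summing Sᵢαᵢ: 33·0.22 + 33·0.45 + 82·0.19 = 37.69 m².
T₆₀ = 0.161·V/A = 0.161·117/37.69 = 0.500 s.

0.50 s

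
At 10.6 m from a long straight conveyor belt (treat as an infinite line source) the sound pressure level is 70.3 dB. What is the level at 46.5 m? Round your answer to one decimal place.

Cylindrical spreading from a line source gives a 10·log₁₀(r₂/r₁) drop.
L₂ = 70.3 − 10·log₁₀(46.5/10.6) = 70.3 − 6.421 = 63.88 dB.

63.9 dB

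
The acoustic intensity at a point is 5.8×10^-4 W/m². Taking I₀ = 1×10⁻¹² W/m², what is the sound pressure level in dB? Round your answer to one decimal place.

L = 10·log₁₀(I/I₀) = 10·log₁₀(5.8×10^-4/10⁻¹²) = 10·log₁₀(5.8×10^8).
L = 10·(0.7634 + 8) = 87.63 dB.

87.6 dB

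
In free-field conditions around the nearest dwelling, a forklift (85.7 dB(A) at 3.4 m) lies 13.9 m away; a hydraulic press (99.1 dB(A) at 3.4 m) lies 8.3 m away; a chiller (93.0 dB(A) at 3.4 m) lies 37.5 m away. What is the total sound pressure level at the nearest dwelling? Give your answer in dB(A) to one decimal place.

91.5 dB(A)

First find each source's level at the receiver (point-source: −20·log₁₀(r/r_ref)), then combine on an intensity basis.
forklift: 85.7 − 20·log₁₀(13.9/3.4) = 85.7 − 12.23 = 73.47 dB(A).
hydraulic press: 99.1 − 20·log₁₀(8.3/3.4) = 99.1 − 7.75 = 91.35 dB(A).
chiller: 93.0 − 20·log₁₀(37.5/3.4) = 93.0 − 20.85 = 72.15 dB(A).
Σ 10^(L/10) = 1.403e+09 → L_total = 10·log₁₀(1.403e+09) = 91.47 dB(A).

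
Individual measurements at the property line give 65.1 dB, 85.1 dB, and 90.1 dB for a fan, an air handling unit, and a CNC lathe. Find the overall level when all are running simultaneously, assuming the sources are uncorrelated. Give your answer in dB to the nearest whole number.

For uncorrelated sources the intensities add, so convert each level to linear form, sum, and take 10·log₁₀ of the total.
Σ 10^(L/10) = 10^(65.1/10) + 10^(85.1/10) + 10^(90.1/10) = 1.350e+09.
L_total = 10·log₁₀(1.350e+09) = 91.30 dB.

91 dB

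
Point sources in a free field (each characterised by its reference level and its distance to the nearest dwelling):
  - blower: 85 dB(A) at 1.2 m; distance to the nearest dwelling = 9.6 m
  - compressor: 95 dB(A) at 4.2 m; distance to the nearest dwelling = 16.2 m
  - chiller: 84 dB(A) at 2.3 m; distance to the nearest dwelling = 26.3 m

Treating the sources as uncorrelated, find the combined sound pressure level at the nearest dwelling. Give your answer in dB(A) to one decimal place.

83.4 dB(A)

Propagate each source to the receiver with L = L_ref − 20·log₁₀(r/r_ref), then add intensities.
blower: 85 − 20·log₁₀(9.6/1.2) = 85 − 18.06 = 66.94 dB(A).
compressor: 95 − 20·log₁₀(16.2/4.2) = 95 − 11.73 = 83.27 dB(A).
chiller: 84 − 20·log₁₀(26.3/2.3) = 84 − 21.16 = 62.84 dB(A).
Σ 10^(L/10) = 2.194e+08 → L_total = 10·log₁₀(2.194e+08) = 83.41 dB(A).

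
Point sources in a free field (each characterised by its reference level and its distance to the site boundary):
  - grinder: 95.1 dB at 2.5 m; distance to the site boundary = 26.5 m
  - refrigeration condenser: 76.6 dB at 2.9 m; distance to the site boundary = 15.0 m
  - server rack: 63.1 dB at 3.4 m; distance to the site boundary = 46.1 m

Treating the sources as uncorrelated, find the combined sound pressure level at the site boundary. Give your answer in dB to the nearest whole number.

Propagate each source to the receiver with L = L_ref − 20·log₁₀(r/r_ref), then add intensities.
grinder: 95.1 − 20·log₁₀(26.5/2.5) = 95.1 − 20.51 = 74.59 dB.
refrigeration condenser: 76.6 − 20·log₁₀(15.0/2.9) = 76.6 − 14.27 = 62.33 dB.
server rack: 63.1 − 20·log₁₀(46.1/3.4) = 63.1 − 22.64 = 40.46 dB.
Σ 10^(L/10) = 3.052e+07 → L_total = 10·log₁₀(3.052e+07) = 74.85 dB.

75 dB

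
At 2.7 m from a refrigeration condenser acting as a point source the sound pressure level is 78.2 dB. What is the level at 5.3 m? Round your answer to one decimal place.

72.3 dB

Spherical spreading from a point source gives a 20·log₁₀(r₂/r₁) drop.
L₂ = 78.2 − 20·log₁₀(5.3/2.7) = 78.2 − 5.858 = 72.34 dB.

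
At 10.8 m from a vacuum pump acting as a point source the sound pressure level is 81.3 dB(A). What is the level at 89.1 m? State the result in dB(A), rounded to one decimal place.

Point-source attenuation: ΔL = 20·log₁₀(r₂/r₁) = 20·log₁₀(89.1/10.8) = 18.329 dB.
L₂ = 81.3 − 20·log₁₀(89.1/10.8) = 81.3 − 18.329 = 62.97 dB(A).

63.0 dB(A)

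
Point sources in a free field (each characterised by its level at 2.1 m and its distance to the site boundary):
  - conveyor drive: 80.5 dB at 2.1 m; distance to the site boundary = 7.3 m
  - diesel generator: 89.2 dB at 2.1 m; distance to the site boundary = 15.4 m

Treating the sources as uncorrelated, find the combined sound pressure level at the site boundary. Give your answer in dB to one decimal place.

73.9 dB

Propagate each source to the receiver with L = L_ref − 20·log₁₀(r/r_ref), then add intensities.
conveyor drive: 80.5 − 20·log₁₀(7.3/2.1) = 80.5 − 10.82 = 69.68 dB.
diesel generator: 89.2 − 20·log₁₀(15.4/2.1) = 89.2 − 17.31 = 71.89 dB.
Σ 10^(L/10) = 2.475e+07 → L_total = 10·log₁₀(2.475e+07) = 73.94 dB.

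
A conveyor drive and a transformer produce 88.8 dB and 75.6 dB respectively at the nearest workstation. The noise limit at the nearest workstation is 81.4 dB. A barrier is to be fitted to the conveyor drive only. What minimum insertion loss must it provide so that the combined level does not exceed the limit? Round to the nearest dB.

Fixed contribution from the other source: Σ 10^(L/10) = 10^(75.6/10) = 3.631e+07 (75.60 dB).
To meet 81.4 dB overall, the treated conveyor drive may contribute at most 10^(81.4/10) − 3.631e+07 = 1.017e+08, i.e. 80.07 dB.
So the conveyor drive must be reduced from 88.8 to 80.07 dB: IL = 8.73 dB.

9 dB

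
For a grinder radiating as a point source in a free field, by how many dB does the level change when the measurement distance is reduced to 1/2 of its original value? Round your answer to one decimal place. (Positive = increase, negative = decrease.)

With spherical spreading the level changes by −20·log₁₀(r₂/r₁).
ΔL = −20·log₁₀(0.5) = +6.02 dB.

+6.0 dB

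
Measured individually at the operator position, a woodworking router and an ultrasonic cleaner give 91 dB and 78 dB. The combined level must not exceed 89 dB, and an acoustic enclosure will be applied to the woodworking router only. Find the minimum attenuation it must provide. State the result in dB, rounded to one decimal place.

2.4 dB

Fixed contribution from the other source: Σ 10^(L/10) = 10^(78/10) = 6.310e+07 (78.00 dB).
To meet 89 dB overall, the treated woodworking router may contribute at most 10^(89/10) − 6.310e+07 = 7.312e+08, i.e. 88.64 dB.
So the woodworking router must be reduced from 91 to 88.64 dB: IL = 2.36 dB.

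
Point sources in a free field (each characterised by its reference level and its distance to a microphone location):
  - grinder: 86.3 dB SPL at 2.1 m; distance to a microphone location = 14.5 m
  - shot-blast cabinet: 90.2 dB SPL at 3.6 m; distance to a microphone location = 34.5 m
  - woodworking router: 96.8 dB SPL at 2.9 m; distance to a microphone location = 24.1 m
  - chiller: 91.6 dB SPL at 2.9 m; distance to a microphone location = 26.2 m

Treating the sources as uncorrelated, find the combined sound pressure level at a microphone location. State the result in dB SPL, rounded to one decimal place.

80.3 dB SPL

Propagate each source to the receiver with L = L_ref − 20·log₁₀(r/r_ref), then add intensities.
grinder: 86.3 − 20·log₁₀(14.5/2.1) = 86.3 − 16.78 = 69.52 dB SPL.
shot-blast cabinet: 90.2 − 20·log₁₀(34.5/3.6) = 90.2 − 19.63 = 70.57 dB SPL.
woodworking router: 96.8 − 20·log₁₀(24.1/2.9) = 96.8 − 18.39 = 78.41 dB SPL.
chiller: 91.6 − 20·log₁₀(26.2/2.9) = 91.6 − 19.12 = 72.48 dB SPL.
Σ 10^(L/10) = 1.074e+08 → L_total = 10·log₁₀(1.074e+08) = 80.31 dB SPL.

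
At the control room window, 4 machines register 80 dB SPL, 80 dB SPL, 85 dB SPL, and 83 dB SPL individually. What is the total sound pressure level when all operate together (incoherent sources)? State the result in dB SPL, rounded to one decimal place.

88.5 dB SPL

For uncorrelated sources the intensities add, so convert each level to linear form, sum, and take 10·log₁₀ of the total.
Σ 10^(L/10) = 10^(80/10) + 10^(80/10) + 10^(85/10) + 10^(83/10) = 7.158e+08.
L_total = 10·log₁₀(7.158e+08) = 88.55 dB SPL.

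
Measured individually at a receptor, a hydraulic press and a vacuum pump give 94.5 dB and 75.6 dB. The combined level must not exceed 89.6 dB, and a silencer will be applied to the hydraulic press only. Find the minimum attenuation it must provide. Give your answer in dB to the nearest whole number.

5 dB

Fixed contribution from the other source: Σ 10^(L/10) = 10^(75.6/10) = 3.631e+07 (75.60 dB).
To meet 89.6 dB overall, the treated hydraulic press may contribute at most 10^(89.6/10) − 3.631e+07 = 8.757e+08, i.e. 89.42 dB.
Required insertion loss = 94.5 − 89.42 = 5.08 dB.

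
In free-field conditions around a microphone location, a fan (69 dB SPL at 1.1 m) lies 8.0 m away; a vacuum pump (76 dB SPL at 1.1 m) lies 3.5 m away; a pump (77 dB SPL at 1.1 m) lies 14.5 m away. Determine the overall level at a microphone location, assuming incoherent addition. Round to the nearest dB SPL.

Apply inverse-square spreading to bring every level to the receiver, then sum 10^(L/10).
fan: 69 − 20·log₁₀(8.0/1.1) = 69 − 17.23 = 51.77 dB SPL.
vacuum pump: 76 − 20·log₁₀(3.5/1.1) = 76 − 10.05 = 65.95 dB SPL.
pump: 77 − 20·log₁₀(14.5/1.1) = 77 − 22.40 = 54.60 dB SPL.
Σ 10^(L/10) = 4.371e+06 → L_total = 10·log₁₀(4.371e+06) = 66.41 dB SPL.

66 dB SPL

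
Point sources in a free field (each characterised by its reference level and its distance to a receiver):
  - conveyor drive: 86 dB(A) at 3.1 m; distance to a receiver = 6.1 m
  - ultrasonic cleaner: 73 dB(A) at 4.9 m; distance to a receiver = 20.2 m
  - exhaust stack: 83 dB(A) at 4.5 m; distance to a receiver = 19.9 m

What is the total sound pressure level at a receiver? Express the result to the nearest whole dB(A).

81 dB(A)

Apply inverse-square spreading to bring every level to the receiver, then sum 10^(L/10).
conveyor drive: 86 − 20·log₁₀(6.1/3.1) = 86 − 5.88 = 80.12 dB(A).
ultrasonic cleaner: 73 − 20·log₁₀(20.2/4.9) = 73 − 12.30 = 60.70 dB(A).
exhaust stack: 83 − 20·log₁₀(19.9/4.5) = 83 − 12.91 = 70.09 dB(A).
Σ 10^(L/10) = 1.142e+08 → L_total = 10·log₁₀(1.142e+08) = 80.58 dB(A).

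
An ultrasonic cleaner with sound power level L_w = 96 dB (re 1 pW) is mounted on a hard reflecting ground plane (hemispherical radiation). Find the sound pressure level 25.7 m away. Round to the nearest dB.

60 dB

Free-field hemispherical radiation: L_p = L_w − 10·log₁₀(2π·r²), r = 25.7 m.
2π·r² = 4150 m², 10·log₁₀ of that is 36.180 dB.
L_p = 96 − 36.180 = 59.82 dB.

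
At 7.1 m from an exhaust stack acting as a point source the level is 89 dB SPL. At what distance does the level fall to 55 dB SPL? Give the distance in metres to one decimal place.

355.8 m

Point-source spreading drops the level by 20·log₁₀(r₂/r₁); inverting, r₂/r₁ = 10^(ΔL/20).
r₂ = 7.1·10^((89−55)/20) = 7.1·10^(34.0/20) = 355.84 m.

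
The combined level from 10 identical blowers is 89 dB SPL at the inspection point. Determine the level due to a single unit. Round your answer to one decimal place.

79.0 dB SPL

10 equal contributions raise the level by 10·log₁₀ 10 = 10.000 dB, so each unit alone gives 89 − 10.000.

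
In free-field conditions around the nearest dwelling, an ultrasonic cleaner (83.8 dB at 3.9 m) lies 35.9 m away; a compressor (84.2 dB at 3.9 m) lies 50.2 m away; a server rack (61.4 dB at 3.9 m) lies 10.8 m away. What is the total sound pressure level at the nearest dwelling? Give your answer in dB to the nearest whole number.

Apply inverse-square spreading to bring every level to the receiver, then sum 10^(L/10).
ultrasonic cleaner: 83.8 − 20·log₁₀(35.9/3.9) = 83.8 − 19.28 = 64.52 dB.
compressor: 84.2 − 20·log₁₀(50.2/3.9) = 84.2 − 22.19 = 62.01 dB.
server rack: 61.4 − 20·log₁₀(10.8/3.9) = 61.4 − 8.85 = 52.55 dB.
Σ 10^(L/10) = 4.599e+06 → L_total = 10·log₁₀(4.599e+06) = 66.63 dB.

67 dB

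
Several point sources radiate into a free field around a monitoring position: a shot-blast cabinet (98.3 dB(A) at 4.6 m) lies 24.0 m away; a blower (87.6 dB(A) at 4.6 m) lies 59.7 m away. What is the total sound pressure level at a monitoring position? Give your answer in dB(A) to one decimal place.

Propagate each source to the receiver with L = L_ref − 20·log₁₀(r/r_ref), then add intensities.
shot-blast cabinet: 98.3 − 20·log₁₀(24.0/4.6) = 98.3 − 14.35 = 83.95 dB(A).
blower: 87.6 − 20·log₁₀(59.7/4.6) = 87.6 − 22.26 = 65.34 dB(A).
Σ 10^(L/10) = 2.518e+08 → L_total = 10·log₁₀(2.518e+08) = 84.01 dB(A).

84.0 dB(A)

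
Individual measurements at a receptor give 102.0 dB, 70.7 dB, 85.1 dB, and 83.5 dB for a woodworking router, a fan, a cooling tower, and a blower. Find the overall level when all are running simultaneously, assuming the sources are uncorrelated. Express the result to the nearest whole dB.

Incoherent sources combine by intensity addition: L_total = 10·log₁₀(Σ 10^(L_i/10)).
Σ 10^(L/10) = 10^(102.0/10) + 10^(70.7/10) + 10^(85.1/10) + 10^(83.5/10) = 1.641e+10.
L_total = 10·log₁₀(1.641e+10) = 102.15 dB.

102 dB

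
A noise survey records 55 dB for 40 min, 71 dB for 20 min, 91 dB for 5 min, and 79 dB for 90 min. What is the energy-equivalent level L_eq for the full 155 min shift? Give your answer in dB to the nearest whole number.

Weight each interval's intensity by its duration and average over T = 155 min:
Σ tᵢ·10^(Lᵢ/10) = 40·10^(55/10) + 20·10^(71/10) + 5·10^(91/10) + 90·10^(79/10) = 1.371e+10.
L_eq = 10·log₁₀(1.371e+10/155) = 79.47 dB.

79 dB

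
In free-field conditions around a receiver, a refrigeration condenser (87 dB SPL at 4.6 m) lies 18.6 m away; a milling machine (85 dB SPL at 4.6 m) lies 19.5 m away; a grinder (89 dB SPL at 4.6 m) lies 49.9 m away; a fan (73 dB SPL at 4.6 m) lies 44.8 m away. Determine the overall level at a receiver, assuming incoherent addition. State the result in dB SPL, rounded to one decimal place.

77.4 dB SPL

First find each source's level at the receiver (point-source: −20·log₁₀(r/r_ref)), then combine on an intensity basis.
refrigeration condenser: 87 − 20·log₁₀(18.6/4.6) = 87 − 12.14 = 74.86 dB SPL.
milling machine: 85 − 20·log₁₀(19.5/4.6) = 85 − 12.55 = 72.45 dB SPL.
grinder: 89 − 20·log₁₀(49.9/4.6) = 89 − 20.71 = 68.29 dB SPL.
fan: 73 − 20·log₁₀(44.8/4.6) = 73 − 19.77 = 53.23 dB SPL.
Σ 10^(L/10) = 5.521e+07 → L_total = 10·log₁₀(5.521e+07) = 77.42 dB SPL.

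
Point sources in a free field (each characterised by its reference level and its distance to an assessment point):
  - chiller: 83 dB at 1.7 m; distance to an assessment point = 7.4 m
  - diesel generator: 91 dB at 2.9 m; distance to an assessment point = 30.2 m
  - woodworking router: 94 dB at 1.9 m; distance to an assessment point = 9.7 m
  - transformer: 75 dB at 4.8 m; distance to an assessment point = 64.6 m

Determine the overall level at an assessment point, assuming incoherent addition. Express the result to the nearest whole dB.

First find each source's level at the receiver (point-source: −20·log₁₀(r/r_ref)), then combine on an intensity basis.
chiller: 83 − 20·log₁₀(7.4/1.7) = 83 − 12.78 = 70.22 dB.
diesel generator: 91 − 20·log₁₀(30.2/2.9) = 91 − 20.35 = 70.65 dB.
woodworking router: 94 − 20·log₁₀(9.7/1.9) = 94 − 14.16 = 79.84 dB.
transformer: 75 − 20·log₁₀(64.6/4.8) = 75 − 22.58 = 52.42 dB.
Σ 10^(L/10) = 1.187e+08 → L_total = 10·log₁₀(1.187e+08) = 80.74 dB.

81 dB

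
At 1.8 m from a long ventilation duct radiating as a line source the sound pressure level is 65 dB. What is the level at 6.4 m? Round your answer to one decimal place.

59.5 dB

For a line source, L₂ = L₁ − 10·log₁₀(r₂/r₁).
L₂ = 65 − 10·log₁₀(6.4/1.8) = 65 − 5.509 = 59.49 dB.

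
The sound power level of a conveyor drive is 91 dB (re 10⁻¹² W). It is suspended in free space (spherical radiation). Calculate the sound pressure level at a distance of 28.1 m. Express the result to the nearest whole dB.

L_p = L_w − 10·log₁₀(4π·r²) with r = 28.1 m.
4π·r² = 9923 m², 10·log₁₀ of that is 39.966 dB.
L_p = 91 − 39.966 = 51.03 dB.

51 dB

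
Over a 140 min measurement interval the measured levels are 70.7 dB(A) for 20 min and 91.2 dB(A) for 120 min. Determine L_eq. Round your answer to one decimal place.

90.5 dB(A)

L_eq = 10·log₁₀[(1/T)·Σ tᵢ·10^(Lᵢ/10)] with T = 140 min.
Σ tᵢ·10^(Lᵢ/10) = 20·10^(70.7/10) + 120·10^(91.2/10) = 1.584e+11.
L_eq = 10·log₁₀(1.584e+11/140) = 90.54 dB(A).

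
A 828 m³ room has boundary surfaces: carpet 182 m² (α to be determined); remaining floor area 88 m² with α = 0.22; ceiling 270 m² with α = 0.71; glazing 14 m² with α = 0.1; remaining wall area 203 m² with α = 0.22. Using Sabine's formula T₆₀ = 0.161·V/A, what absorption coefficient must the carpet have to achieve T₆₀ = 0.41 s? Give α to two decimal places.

From T₆₀ = 0.161·V/A, the target T₆₀ = 0.41 s needs A = 0.161·828/0.41 = 325.14 m².
Absorption from the other surfaces = 88·0.22 + 270·0.71 + 14·0.1 + 203·0.22 = 257.12 m², so the carpet must supply 68.02 m² over 182 m².
α = 68.02/182 = 0.374.

0.37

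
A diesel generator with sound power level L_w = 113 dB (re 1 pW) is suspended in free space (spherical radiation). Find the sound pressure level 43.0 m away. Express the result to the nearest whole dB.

The power spreads over a sphere of area 4π·r², so L_p = L_w − 10·log₁₀(4π·r²).
4π·r² = 2.324e+04 m², 10·log₁₀ of that is 43.661 dB.
L_p = 113 − 43.661 = 69.34 dB.

69 dB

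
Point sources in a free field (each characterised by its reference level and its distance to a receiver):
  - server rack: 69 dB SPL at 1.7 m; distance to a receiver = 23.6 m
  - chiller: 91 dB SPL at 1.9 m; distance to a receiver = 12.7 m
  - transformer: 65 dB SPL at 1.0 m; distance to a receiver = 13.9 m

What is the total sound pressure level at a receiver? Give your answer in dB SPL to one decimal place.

74.5 dB SPL

First find each source's level at the receiver (point-source: −20·log₁₀(r/r_ref)), then combine on an intensity basis.
server rack: 69 − 20·log₁₀(23.6/1.7) = 69 − 22.85 = 46.15 dB SPL.
chiller: 91 − 20·log₁₀(12.7/1.9) = 91 − 16.50 = 74.50 dB SPL.
transformer: 65 − 20·log₁₀(13.9/1.0) = 65 − 22.86 = 42.14 dB SPL.
Σ 10^(L/10) = 2.823e+07 → L_total = 10·log₁₀(2.823e+07) = 74.51 dB SPL.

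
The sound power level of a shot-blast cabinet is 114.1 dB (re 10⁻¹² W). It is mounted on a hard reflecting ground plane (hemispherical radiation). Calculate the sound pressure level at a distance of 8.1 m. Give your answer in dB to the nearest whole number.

The power spreads over a hemisphere of area 2π·r², so L_p = L_w − 10·log₁₀(2π·r²).
2π·r² = 412.2 m², 10·log₁₀ of that is 26.151 dB.
L_p = 114.1 − 26.151 = 87.95 dB.

88 dB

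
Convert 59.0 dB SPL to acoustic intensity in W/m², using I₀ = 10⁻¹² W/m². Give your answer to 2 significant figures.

7.9e-07 W/m²

I = I₀·10^(L/10) = 10⁻¹² × 10^(59.0/10) = 10^(-6.100).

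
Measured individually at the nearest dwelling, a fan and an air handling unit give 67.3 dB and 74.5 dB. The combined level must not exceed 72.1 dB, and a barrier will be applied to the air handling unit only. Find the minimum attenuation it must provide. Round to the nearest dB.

4 dB

Everything except the air handling unit sums to 10^(67.3/10) = 5.370e+06 in linear terms, 67.30 dB.
To meet 72.1 dB overall, the treated air handling unit may contribute at most 10^(72.1/10) − 5.370e+06 = 1.085e+07, i.e. 70.35 dB.
So the air handling unit must be reduced from 74.5 to 70.35 dB: IL = 4.15 dB.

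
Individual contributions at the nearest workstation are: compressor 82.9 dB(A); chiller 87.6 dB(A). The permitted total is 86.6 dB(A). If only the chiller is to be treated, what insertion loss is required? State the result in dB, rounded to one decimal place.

3.4 dB

Everything except the chiller sums to 10^(82.9/10) = 1.950e+08 in linear terms, 82.90 dB(A).
The limit corresponds to 10^(86.6/10) = 4.571e+08; subtracting the fixed part leaves 2.621e+08 for the chiller, i.e. 84.18 dB(A).
So the chiller must be reduced from 87.6 to 84.18 dB(A): IL = 3.42 dB.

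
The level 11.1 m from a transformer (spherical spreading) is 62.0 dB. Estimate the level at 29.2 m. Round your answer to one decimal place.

53.6 dB

For a point source, L₂ = L₁ − 20·log₁₀(r₂/r₁).
L₂ = 62.0 − 20·log₁₀(29.2/11.1) = 62.0 − 8.401 = 53.60 dB.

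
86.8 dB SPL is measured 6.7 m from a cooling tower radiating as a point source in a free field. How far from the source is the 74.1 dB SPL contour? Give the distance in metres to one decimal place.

For a point source L₁ − L₂ = 20·log₁₀(r₂/r₁), so r₂ = r₁·10^((L₁−L₂)/20).
r₂ = 6.7·10^((86.8−74.1)/20) = 6.7·10^(12.7/20) = 28.91 m.

28.9 m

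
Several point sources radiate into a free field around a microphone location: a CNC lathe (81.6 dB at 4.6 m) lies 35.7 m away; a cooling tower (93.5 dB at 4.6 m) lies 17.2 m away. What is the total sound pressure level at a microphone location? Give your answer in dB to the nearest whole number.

First find each source's level at the receiver (point-source: −20·log₁₀(r/r_ref)), then combine on an intensity basis.
CNC lathe: 81.6 − 20·log₁₀(35.7/4.6) = 81.6 − 17.80 = 63.80 dB.
cooling tower: 93.5 − 20·log₁₀(17.2/4.6) = 93.5 − 11.46 = 82.04 dB.
Σ 10^(L/10) = 1.625e+08 → L_total = 10·log₁₀(1.625e+08) = 82.11 dB.

82 dB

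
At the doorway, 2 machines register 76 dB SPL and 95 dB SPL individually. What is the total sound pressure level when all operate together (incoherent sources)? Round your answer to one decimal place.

For uncorrelated sources the intensities add, so convert each level to linear form, sum, and take 10·log₁₀ of the total.
Σ 10^(L/10) = 10^(76/10) + 10^(95/10) = 3.202e+09.
L_total = 10·log₁₀(3.202e+09) = 95.05 dB SPL.

95.1 dB SPL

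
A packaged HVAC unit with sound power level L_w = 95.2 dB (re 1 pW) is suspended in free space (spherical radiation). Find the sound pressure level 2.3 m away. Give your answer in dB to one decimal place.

Free-field spherical radiation: L_p = L_w − 10·log₁₀(4π·r²), r = 2.3 m.
4π·r² = 66.48 m², 10·log₁₀ of that is 18.227 dB.
L_p = 95.2 − 18.227 = 76.97 dB.

77.0 dB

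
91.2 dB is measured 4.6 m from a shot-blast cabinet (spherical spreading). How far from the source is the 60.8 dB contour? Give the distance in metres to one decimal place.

152.3 m

Point-source spreading drops the level by 20·log₁₀(r₂/r₁); inverting, r₂/r₁ = 10^(ΔL/20).
r₂ = 4.6·10^((91.2−60.8)/20) = 4.6·10^(30.4/20) = 152.32 m.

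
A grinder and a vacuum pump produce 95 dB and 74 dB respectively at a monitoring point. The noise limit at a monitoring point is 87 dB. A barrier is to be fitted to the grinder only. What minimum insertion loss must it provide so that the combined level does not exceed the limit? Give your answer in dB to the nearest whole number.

8 dB

Fixed contribution from the other source: Σ 10^(L/10) = 10^(74/10) = 2.512e+07 (74.00 dB).
The limit corresponds to 10^(87/10) = 5.012e+08; subtracting the fixed part leaves 4.761e+08 for the grinder, i.e. 86.78 dB.
So the grinder must be reduced from 95 to 86.78 dB: IL = 8.22 dB.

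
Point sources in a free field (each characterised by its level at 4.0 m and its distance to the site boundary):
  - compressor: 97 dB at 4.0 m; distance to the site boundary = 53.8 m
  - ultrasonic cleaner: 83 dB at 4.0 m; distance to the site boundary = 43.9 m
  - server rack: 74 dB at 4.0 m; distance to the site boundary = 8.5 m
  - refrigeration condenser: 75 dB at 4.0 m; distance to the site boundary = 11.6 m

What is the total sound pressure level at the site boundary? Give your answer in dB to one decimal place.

75.9 dB

First find each source's level at the receiver (point-source: −20·log₁₀(r/r_ref)), then combine on an intensity basis.
compressor: 97 − 20·log₁₀(53.8/4.0) = 97 − 22.57 = 74.43 dB.
ultrasonic cleaner: 83 − 20·log₁₀(43.9/4.0) = 83 − 20.81 = 62.19 dB.
server rack: 74 − 20·log₁₀(8.5/4.0) = 74 − 6.55 = 67.45 dB.
refrigeration condenser: 75 − 20·log₁₀(11.6/4.0) = 75 − 9.25 = 65.75 dB.
Σ 10^(L/10) = 3.868e+07 → L_total = 10·log₁₀(3.868e+07) = 75.88 dB.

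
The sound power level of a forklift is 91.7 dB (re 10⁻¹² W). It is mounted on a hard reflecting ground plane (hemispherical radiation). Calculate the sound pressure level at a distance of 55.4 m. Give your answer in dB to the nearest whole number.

L_p = L_w − 10·log₁₀(2π·r²) with r = 55.4 m.
2π·r² = 1.928e+04 m², 10·log₁₀ of that is 42.852 dB.
L_p = 91.7 − 42.852 = 48.85 dB.

49 dB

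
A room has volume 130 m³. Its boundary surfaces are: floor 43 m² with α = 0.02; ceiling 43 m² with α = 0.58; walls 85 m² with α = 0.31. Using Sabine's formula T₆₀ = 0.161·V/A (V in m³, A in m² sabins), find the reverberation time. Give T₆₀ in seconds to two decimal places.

0.40 s

A = Σ Sᵢαᵢ = 43·0.02 + 43·0.58 + 85·0.31 = 52.15 m².
T₆₀ = 0.161 × 130 / 52.15 = 0.401 s.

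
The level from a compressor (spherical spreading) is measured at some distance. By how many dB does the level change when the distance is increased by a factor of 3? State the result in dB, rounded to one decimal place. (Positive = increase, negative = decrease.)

-9.5 dB

Point-source spreading: ΔL = −20·log₁₀(r₂/r₁).
ΔL = −20·log₁₀(3) = -9.54 dB.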